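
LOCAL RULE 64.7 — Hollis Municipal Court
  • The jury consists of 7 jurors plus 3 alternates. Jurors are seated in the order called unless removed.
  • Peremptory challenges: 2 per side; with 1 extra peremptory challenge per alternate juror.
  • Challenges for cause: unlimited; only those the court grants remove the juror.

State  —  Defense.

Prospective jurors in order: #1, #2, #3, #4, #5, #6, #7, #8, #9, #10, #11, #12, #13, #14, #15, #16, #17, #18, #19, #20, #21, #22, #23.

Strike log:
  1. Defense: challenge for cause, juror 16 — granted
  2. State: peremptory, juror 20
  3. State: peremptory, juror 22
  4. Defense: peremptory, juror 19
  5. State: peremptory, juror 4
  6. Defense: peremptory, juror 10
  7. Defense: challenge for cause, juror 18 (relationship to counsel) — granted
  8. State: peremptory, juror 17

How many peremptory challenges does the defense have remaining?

3

Defense allotment: 2 base + 1 × 3 alternates = 5.
Defense peremptories used: #19, #10 — 2 (for-cause on #16, #18 don't count).
Remaining: 5 − 2 = 3.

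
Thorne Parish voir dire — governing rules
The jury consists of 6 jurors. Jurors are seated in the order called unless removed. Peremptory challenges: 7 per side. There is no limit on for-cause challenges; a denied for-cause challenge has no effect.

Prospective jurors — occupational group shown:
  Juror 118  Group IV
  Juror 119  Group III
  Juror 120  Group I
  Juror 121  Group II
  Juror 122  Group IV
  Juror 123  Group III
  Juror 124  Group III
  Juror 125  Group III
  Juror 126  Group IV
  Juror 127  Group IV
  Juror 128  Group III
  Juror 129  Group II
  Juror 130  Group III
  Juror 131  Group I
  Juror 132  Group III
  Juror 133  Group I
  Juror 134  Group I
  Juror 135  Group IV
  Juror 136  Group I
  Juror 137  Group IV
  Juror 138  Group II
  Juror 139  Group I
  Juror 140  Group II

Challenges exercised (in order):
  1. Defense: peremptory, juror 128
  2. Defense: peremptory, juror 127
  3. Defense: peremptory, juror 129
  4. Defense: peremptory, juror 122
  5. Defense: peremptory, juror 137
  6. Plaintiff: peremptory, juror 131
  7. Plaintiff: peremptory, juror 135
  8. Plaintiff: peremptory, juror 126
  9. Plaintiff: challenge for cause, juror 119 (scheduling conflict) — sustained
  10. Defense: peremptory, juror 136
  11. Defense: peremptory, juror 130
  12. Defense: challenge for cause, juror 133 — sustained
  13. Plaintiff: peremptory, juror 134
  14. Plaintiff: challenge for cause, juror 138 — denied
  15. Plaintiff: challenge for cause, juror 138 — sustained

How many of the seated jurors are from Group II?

Removed: #119, #122, #126, #127, #128, #129, #130, #131, #133, #134, #135, #136, #137, #138.
Seated jurors 1–6: #118, #120, #121, #123, #124, #125.
Of those, in Group II: #121 → 1.

1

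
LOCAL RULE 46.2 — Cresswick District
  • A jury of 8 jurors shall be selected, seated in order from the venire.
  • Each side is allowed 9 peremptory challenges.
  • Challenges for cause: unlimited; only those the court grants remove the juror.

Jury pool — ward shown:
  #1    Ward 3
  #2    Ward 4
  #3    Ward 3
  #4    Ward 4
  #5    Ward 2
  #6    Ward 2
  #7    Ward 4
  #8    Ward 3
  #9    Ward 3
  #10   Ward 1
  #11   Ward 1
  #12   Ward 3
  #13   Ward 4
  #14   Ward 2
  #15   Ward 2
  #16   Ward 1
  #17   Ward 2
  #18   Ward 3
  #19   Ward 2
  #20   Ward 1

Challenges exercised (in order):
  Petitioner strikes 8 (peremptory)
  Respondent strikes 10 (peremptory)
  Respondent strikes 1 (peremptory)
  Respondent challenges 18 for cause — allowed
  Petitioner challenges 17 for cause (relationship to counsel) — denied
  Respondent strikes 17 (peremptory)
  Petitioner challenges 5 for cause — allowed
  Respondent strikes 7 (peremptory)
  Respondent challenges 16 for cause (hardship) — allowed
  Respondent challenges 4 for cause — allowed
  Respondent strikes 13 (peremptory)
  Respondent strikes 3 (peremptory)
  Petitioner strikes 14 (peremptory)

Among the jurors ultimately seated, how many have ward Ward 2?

Removed: #1, #3, #4, #5, #7, #8, #10, #13, #14, #16, #17, #18.
Seated jurors 1–8: #2, #6, #9, #11, #12, #15, #19, #20.
Of those, in Ward 2: #6, #15, #19 → 3.

3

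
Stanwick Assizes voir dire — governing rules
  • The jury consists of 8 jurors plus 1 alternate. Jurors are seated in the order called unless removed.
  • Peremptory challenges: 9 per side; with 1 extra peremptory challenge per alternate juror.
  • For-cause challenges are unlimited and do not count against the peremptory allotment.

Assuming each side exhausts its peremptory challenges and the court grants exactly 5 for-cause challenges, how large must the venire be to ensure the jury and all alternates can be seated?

Seats to fill: 8 + 1 alternates = 9.
Peremptories: 9 + 1×1 = 10 per side × 2 sides = 20.
For-cause removals: 5.
Minimum venire: 9 + 20 + 5 = 34.

34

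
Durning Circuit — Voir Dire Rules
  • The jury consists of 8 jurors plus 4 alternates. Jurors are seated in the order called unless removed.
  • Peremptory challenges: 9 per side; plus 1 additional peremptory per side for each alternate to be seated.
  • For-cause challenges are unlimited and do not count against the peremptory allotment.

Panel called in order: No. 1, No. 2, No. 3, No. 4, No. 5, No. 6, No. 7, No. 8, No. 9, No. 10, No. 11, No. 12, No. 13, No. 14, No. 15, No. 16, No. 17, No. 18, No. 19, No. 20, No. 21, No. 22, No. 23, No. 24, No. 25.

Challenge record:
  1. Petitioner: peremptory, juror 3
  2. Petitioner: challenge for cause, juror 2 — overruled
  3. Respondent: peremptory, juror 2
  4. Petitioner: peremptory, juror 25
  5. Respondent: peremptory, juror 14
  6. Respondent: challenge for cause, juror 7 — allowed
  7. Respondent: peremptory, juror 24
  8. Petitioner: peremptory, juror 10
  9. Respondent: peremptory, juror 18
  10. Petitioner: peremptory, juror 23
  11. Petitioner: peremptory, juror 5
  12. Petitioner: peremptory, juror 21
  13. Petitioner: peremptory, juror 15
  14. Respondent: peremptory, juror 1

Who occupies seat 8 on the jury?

16

Removed: #1, #2, #3, #5, #7, #10, #14, #15, #18, #21, #23, #24, #25.
Filling seats in venire order through position 8: #4, #6, #8, #9, #11, #12, #13, #16.
So seat 8 is #16.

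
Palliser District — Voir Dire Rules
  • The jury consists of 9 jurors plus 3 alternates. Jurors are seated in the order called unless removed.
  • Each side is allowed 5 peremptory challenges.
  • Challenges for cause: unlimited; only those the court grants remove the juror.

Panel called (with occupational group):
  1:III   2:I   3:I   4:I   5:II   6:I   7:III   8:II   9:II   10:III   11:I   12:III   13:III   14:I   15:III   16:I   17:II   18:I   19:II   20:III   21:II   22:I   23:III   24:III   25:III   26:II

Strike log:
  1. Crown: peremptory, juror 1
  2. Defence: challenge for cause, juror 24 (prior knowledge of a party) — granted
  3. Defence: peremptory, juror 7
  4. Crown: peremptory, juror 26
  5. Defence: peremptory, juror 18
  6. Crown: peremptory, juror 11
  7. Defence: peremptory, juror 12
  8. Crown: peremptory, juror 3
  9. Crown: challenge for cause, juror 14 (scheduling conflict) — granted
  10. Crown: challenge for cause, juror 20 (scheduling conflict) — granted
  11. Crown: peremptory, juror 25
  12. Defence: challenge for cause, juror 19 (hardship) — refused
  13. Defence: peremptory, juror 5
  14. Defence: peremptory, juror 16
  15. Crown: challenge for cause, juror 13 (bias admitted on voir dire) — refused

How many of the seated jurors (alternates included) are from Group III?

Removed: #1, #3, #5, #7, #11, #12, #14, #16, #18, #20, #24, #25, #26.
Seated (12 incl. alternates): #2, #4, #6, #8, #9, #10, #13, #15, #17, #19, #21, #22.
Of those, in Group III: #10, #13, #15 → 3.

3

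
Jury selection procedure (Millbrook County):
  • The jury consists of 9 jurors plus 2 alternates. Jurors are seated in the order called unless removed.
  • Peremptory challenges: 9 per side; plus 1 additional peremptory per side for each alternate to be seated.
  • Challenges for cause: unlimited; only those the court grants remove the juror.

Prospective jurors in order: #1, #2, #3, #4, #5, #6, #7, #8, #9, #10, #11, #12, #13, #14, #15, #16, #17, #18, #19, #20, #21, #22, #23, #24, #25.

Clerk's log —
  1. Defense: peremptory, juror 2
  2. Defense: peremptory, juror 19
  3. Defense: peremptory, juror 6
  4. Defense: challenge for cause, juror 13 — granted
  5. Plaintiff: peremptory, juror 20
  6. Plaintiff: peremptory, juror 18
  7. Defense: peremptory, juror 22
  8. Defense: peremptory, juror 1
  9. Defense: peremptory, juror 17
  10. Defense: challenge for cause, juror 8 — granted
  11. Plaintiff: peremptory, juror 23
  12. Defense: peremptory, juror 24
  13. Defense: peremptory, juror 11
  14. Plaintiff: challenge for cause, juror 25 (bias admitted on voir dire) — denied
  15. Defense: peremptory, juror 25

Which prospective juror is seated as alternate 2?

21

Removed: #1, #2, #6, #8, #11, #13, #17, #18, #19, #20, #22, #23, #24, #25.
Seating in order: seats 1–9 → #3, #4, #5, #7, #9, #10, #12, #14, #15; alternates → #16, #21.
So alternate 2 is #21.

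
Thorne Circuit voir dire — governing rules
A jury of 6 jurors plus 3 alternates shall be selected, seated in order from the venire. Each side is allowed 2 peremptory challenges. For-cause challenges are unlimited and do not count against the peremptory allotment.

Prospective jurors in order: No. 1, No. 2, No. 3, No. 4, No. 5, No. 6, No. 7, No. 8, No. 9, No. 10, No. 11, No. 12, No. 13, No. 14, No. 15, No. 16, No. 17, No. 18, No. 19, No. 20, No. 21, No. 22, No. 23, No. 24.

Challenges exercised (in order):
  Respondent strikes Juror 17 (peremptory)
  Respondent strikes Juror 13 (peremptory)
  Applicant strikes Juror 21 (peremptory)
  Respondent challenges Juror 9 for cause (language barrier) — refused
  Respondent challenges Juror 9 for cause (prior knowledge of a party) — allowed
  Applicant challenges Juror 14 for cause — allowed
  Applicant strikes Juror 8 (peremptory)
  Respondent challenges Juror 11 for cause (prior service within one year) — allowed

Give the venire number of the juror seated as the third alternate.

12

Removed: #8, #9, #11, #13, #14, #17, #21.
Seating in order: seats 1–6 → #1, #2, #3, #4, #5, #6; alternates → #7, #10, #12.
So alternate 3 is #12.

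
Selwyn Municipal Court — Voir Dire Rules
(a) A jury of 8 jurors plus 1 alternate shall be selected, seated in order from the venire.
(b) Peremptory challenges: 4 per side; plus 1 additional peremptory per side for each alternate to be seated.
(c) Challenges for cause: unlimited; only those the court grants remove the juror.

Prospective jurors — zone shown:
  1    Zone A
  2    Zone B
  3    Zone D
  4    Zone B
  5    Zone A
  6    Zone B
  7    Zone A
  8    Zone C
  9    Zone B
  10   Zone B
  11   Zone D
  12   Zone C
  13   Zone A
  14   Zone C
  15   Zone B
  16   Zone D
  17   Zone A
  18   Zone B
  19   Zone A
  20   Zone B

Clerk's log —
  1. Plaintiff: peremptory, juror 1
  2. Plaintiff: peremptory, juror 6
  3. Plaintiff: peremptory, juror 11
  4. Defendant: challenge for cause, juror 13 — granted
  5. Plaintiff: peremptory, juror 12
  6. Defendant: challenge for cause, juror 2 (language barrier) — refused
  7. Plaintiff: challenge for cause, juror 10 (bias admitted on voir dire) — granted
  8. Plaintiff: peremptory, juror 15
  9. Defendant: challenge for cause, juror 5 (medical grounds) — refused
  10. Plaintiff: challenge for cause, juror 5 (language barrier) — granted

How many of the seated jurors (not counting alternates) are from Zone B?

Removed: #1, #5, #6, #10, #11, #12, #13, #15.
Seated jurors 1–8: #2, #3, #4, #7, #8, #9, #14, #16 (alternates #17 not counted).
Of those, in Zone B: #2, #4, #9 → 3.

3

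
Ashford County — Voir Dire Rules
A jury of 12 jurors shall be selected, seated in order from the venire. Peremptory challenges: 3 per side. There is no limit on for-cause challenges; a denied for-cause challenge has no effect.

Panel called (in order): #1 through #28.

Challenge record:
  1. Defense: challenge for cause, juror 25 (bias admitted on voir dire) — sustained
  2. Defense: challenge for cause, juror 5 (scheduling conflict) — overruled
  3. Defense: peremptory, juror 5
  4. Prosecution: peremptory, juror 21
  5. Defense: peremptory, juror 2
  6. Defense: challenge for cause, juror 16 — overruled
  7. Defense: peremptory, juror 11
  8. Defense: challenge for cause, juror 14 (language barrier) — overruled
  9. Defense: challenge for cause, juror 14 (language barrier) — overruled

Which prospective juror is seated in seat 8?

Removed: #2, #5, #11, #21, #25. (#14, #16 stay — for-cause denied.)
Filling seats in venire order through position 8: #1, #3, #4, #6, #7, #8, #9, #10.
So seat 8 is #10.

10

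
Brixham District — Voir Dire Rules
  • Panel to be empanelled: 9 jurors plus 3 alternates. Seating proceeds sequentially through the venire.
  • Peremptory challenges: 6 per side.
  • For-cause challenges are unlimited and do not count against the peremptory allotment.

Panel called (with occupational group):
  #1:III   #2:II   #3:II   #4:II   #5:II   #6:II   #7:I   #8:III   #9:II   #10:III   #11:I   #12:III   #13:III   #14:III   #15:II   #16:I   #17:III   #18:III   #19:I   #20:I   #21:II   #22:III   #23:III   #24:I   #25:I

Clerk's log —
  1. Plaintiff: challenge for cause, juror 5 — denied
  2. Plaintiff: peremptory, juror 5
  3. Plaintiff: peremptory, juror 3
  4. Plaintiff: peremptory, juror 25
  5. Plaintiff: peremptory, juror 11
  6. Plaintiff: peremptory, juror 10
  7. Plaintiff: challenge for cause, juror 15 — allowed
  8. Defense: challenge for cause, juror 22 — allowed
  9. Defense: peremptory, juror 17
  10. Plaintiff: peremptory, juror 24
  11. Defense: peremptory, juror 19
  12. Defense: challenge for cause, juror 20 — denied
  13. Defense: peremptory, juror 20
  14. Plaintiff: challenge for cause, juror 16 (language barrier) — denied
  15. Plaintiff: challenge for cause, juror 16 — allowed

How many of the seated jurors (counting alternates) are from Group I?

1

Removed: #3, #5, #10, #11, #15, #16, #17, #19, #20, #22, #24, #25.
Seated (12 incl. alternates): #1, #2, #4, #6, #7, #8, #9, #12, #13, #14, #18, #21.
Of those, in Group I: #7 → 1.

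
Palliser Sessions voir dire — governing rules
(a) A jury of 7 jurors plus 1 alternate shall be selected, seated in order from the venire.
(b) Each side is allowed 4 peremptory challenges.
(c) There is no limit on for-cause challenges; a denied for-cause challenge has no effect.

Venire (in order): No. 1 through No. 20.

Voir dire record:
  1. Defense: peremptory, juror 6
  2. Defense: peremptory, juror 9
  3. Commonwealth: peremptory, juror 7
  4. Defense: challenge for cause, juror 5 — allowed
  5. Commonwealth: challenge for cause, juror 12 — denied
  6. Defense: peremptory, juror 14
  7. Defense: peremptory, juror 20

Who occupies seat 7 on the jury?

Removed: #5, #6, #7, #9, #14, #20. (#12 stays — for-cause denied.)
Filling seats in venire order through position 7: #1, #2, #3, #4, #8, #10, #11.
So seat 7 is #11.

11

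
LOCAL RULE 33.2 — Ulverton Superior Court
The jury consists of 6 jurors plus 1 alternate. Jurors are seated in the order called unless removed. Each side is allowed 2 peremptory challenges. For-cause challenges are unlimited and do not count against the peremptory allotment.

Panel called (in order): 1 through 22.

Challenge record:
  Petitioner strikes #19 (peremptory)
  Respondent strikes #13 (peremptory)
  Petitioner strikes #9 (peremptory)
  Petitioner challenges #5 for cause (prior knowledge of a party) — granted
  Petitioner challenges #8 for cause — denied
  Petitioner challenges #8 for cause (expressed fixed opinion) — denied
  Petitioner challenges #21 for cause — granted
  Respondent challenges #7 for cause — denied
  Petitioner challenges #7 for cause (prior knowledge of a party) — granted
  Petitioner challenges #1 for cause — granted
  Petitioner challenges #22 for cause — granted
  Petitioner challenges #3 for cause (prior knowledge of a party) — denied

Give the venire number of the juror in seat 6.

Removed: #1, #5, #7, #9, #13, #19, #21, #22. (#3, #8 stay — for-cause denied.)
Seating in order: seats 1–6 → #2, #3, #4, #6, #8, #10; alternates → #11.
So seat 6 is #10.

10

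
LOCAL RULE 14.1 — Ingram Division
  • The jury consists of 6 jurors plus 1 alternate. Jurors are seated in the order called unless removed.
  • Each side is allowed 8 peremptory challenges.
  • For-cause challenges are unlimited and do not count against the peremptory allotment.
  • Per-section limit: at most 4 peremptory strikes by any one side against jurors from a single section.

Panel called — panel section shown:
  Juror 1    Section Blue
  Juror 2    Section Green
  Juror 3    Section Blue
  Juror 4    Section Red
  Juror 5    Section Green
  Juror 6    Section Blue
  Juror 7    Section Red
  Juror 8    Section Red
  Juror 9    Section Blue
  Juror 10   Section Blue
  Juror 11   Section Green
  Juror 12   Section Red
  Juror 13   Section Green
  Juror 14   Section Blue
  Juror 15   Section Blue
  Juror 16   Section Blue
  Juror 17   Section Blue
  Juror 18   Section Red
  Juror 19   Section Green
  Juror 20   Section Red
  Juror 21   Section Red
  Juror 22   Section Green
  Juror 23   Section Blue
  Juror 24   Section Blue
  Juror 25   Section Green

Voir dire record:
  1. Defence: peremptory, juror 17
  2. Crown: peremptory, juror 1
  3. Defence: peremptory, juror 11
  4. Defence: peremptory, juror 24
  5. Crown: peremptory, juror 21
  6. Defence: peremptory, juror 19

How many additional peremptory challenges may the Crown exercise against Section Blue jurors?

Crown peremptories so far: #1, #21 — 2 of 8 used, 6 left overall.
Against Section Blue: #1 — 1 used; per-section cap 4 leaves 3.
Binding limit: min(6, 3) = 3.

3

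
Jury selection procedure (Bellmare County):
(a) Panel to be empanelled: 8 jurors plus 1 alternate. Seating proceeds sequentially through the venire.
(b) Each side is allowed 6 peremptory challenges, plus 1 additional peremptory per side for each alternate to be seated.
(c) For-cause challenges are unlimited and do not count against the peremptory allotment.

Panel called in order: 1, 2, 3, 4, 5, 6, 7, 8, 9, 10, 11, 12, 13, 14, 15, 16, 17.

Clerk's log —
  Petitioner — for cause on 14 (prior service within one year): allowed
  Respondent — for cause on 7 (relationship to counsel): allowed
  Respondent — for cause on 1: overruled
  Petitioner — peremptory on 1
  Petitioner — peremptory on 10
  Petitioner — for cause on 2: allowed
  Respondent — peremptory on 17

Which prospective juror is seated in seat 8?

Removed: #1, #2, #7, #10, #14, #17.
Seating in order: seats 1–8 → #3, #4, #5, #6, #8, #9, #11, #12; alternates → #13.
So seat 8 is #12.

12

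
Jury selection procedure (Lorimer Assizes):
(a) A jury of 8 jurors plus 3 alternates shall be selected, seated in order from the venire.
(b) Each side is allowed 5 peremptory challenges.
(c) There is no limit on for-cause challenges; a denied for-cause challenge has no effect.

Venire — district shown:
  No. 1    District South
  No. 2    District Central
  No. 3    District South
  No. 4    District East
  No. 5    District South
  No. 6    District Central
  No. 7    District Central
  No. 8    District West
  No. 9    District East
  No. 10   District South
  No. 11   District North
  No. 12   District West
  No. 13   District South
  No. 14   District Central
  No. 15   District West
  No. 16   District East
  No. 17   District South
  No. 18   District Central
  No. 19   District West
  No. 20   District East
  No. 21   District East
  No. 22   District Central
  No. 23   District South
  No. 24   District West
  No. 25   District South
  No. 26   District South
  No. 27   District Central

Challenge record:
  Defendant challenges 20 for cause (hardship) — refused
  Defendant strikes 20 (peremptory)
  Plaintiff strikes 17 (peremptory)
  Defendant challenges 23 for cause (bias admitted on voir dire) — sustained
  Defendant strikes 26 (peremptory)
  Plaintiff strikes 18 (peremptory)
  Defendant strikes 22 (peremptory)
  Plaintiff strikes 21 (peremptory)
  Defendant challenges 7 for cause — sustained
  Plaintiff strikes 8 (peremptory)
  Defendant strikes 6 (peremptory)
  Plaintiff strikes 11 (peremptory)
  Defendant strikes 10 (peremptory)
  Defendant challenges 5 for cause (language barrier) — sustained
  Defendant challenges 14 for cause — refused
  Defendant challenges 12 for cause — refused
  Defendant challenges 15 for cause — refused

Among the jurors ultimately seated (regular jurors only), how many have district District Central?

Removed: #5, #6, #7, #8, #10, #11, #17, #18, #20, #21, #22, #23, #26.
Seated jurors 1–8: #1, #2, #3, #4, #9, #12, #13, #14 (alternates #15, #16, #19 not counted).
Of those, in District Central: #2, #14 → 2.

2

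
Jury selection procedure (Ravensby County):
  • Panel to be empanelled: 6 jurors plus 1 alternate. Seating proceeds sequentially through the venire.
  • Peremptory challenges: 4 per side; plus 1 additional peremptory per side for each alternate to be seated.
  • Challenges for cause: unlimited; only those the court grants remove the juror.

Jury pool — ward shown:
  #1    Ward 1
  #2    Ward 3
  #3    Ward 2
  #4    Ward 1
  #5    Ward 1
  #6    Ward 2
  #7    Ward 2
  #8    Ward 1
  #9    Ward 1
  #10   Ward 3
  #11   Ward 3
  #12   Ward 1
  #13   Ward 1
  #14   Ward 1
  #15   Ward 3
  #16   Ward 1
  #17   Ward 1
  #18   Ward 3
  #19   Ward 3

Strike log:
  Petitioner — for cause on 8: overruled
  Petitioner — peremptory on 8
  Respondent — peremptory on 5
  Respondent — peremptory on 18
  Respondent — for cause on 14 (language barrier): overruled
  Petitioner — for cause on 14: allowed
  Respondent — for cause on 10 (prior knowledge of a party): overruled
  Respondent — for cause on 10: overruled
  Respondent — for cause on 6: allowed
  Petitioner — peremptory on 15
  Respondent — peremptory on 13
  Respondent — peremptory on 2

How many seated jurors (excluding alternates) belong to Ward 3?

1

Removed: #2, #5, #6, #8, #13, #14, #15, #18.
Seated jurors 1–6: #1, #3, #4, #7, #9, #10 (alternates #11 not counted).
Of those, in Ward 3: #10 → 1.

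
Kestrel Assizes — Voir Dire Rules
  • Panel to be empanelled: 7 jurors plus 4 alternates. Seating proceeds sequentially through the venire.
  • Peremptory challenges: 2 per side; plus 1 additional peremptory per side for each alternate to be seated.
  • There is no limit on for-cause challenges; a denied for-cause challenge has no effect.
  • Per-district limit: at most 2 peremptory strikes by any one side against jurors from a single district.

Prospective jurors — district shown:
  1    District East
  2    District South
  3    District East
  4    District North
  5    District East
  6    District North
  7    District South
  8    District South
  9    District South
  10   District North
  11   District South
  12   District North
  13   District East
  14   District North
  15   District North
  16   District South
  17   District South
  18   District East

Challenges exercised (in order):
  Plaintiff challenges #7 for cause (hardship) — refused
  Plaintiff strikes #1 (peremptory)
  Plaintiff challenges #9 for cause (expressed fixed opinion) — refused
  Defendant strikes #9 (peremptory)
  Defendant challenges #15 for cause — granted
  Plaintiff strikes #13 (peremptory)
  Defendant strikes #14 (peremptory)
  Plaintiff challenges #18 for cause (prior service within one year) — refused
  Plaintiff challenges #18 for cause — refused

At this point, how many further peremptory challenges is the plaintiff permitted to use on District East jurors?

Plaintiff peremptories so far: #1, #13 — 2 of 6 used, 4 left overall.
Against District East: #1, #13 — 2 used; per-district cap 2 leaves 0.
Binding limit: min(4, 0) = 0.

0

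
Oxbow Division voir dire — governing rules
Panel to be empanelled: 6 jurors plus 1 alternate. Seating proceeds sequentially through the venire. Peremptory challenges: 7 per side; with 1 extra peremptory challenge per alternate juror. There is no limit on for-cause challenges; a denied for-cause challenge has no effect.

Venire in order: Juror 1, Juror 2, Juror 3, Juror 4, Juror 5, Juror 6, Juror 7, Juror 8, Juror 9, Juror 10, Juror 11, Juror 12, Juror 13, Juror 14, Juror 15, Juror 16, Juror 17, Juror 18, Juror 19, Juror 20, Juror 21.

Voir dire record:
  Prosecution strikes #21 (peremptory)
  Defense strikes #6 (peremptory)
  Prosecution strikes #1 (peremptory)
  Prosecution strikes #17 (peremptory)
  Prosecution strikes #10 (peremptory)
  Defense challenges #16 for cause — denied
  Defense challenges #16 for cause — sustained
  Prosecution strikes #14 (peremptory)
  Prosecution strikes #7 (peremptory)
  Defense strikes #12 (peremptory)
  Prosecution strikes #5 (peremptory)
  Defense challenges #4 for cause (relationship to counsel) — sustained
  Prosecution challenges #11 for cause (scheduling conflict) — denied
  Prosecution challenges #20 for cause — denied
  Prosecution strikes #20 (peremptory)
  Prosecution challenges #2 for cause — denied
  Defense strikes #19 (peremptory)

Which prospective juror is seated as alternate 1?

Removed: #1, #4, #5, #6, #7, #10, #12, #14, #16, #17, #19, #20, #21. (#2, #11 stay — for-cause denied.)
Filling seats in venire order through position 7: #2, #3, #8, #9, #11, #13, #15.
So alternate 1 is #15.

15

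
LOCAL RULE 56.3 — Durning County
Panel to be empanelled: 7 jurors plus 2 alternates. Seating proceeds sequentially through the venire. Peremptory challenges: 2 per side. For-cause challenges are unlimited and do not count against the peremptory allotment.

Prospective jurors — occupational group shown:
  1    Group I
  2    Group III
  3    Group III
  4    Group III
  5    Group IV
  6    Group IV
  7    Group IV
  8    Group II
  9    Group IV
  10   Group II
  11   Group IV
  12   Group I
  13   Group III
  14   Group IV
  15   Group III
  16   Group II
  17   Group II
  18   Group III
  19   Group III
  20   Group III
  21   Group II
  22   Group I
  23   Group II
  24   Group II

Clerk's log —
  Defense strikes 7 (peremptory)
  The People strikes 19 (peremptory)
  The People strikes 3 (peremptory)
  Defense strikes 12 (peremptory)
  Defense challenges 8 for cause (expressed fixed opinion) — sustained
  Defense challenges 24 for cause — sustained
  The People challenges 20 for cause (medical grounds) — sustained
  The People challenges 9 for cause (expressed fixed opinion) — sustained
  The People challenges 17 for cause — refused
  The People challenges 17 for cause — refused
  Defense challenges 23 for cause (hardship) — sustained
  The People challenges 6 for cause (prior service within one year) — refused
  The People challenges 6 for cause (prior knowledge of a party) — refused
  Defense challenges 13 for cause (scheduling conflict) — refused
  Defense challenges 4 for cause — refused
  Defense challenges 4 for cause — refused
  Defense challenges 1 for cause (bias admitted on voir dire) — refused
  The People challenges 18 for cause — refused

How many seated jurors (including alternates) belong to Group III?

3

Removed: #3, #7, #8, #9, #12, #19, #20, #23, #24.
Seated (9 incl. alternates): #1, #2, #4, #5, #6, #10, #11, #13, #14.
Of those, in Group III: #2, #4, #13 → 3.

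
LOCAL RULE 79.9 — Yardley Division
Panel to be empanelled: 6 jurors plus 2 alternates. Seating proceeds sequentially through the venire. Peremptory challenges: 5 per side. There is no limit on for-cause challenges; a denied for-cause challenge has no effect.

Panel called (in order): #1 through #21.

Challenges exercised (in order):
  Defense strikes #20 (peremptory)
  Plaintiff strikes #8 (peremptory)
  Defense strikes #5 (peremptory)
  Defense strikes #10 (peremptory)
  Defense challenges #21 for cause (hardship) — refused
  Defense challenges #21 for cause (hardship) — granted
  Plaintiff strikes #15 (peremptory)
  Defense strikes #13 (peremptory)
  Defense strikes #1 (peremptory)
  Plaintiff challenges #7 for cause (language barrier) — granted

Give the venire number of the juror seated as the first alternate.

12

Removed: #1, #5, #7, #8, #10, #13, #15, #20, #21.
Seating in order: seats 1–6 → #2, #3, #4, #6, #9, #11; alternates → #12, #14.
So alternate 1 is #12.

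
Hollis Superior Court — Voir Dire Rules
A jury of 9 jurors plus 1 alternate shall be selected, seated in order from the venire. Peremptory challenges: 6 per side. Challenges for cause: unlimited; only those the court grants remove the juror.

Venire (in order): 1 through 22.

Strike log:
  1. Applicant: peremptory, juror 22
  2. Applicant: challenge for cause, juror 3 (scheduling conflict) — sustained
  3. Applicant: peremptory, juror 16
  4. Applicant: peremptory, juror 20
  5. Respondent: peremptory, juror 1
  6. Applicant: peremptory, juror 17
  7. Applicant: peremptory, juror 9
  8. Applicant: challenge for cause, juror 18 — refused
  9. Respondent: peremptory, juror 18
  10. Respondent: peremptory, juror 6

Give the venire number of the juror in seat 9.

Removed: #1, #3, #6, #9, #16, #17, #18, #20, #22.
Seating in order: seats 1–9 → #2, #4, #5, #7, #8, #10, #11, #12, #13; alternates → #14.
So seat 9 is #13.

13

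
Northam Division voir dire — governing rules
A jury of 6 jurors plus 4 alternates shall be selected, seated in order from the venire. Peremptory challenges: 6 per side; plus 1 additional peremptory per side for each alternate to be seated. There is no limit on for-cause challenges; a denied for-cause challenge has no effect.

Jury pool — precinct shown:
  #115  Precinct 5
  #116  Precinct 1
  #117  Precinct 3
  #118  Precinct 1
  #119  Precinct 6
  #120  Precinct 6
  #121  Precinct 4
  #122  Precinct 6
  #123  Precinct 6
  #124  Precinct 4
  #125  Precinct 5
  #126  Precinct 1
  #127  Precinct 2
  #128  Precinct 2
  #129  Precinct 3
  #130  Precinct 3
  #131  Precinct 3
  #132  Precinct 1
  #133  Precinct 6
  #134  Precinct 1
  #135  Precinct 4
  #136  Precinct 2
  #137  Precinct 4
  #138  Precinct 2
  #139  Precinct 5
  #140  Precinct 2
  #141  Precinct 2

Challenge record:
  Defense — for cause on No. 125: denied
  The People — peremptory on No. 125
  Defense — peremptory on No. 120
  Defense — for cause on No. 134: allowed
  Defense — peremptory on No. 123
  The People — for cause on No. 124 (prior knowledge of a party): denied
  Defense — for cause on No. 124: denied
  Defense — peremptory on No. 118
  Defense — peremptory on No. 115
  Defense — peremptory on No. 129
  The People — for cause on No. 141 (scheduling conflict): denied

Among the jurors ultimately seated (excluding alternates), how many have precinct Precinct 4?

Removed: #115, #118, #120, #123, #125, #129, #134.
Seated jurors 1–6: #116, #117, #119, #121, #122, #124 (alternates #126, #127, #128, #130 not counted).
Of those, in Precinct 4: #121, #124 → 2.

2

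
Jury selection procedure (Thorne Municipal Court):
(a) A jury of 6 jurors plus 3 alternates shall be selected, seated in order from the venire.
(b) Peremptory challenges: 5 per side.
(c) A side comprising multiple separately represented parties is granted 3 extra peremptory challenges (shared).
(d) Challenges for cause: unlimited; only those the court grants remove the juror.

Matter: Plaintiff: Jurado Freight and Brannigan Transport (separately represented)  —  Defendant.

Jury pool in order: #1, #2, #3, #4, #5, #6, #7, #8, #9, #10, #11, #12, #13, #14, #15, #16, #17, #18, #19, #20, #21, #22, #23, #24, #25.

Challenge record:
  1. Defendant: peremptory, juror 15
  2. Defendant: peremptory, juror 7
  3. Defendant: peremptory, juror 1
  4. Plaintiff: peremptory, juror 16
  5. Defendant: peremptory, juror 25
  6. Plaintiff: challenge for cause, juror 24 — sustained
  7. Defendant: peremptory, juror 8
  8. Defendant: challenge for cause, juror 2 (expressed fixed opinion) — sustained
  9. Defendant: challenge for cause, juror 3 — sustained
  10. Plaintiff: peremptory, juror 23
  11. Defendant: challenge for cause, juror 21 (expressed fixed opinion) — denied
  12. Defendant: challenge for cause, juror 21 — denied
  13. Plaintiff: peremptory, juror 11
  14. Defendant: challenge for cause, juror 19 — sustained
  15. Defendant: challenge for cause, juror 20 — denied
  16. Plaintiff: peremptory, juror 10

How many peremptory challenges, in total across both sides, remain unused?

Plaintiff allotment: 5 base + 3 multi-party = 8. Defendant allotment: 5.
Plaintiff peremptories used: #16, #23, #11, #10 — 4 (the for-cause on #24 doesn't count).
Defendant peremptories used: #15, #7, #1, #25, #8 — 5 (for-cause on #2, #3, #21, #21, #19, #20 don't count).
Remaining: (8 − 4) + (5 − 5) = 4.

4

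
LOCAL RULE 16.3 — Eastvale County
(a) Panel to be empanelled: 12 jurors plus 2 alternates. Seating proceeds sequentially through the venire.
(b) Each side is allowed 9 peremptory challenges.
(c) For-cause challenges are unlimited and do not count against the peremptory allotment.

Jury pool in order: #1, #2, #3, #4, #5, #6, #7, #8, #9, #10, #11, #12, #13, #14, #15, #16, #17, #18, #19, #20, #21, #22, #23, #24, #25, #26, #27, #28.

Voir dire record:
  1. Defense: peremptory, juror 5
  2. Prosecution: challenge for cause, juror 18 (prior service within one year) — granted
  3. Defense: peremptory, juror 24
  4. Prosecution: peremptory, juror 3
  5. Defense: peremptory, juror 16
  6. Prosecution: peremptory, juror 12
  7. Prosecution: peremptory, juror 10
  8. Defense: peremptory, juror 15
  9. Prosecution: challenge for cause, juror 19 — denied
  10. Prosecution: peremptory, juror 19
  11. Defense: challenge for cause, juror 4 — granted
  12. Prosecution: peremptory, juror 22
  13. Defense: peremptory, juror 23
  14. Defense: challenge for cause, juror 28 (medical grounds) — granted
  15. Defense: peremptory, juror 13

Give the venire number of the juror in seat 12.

Removed: #3, #4, #5, #10, #12, #13, #15, #16, #18, #19, #22, #23, #24, #28.
Seating in order: seats 1–12 → #1, #2, #6, #7, #8, #9, #11, #14, #17, #20, #21, #25; alternates → #26, #27.
So seat 12 is #25.

25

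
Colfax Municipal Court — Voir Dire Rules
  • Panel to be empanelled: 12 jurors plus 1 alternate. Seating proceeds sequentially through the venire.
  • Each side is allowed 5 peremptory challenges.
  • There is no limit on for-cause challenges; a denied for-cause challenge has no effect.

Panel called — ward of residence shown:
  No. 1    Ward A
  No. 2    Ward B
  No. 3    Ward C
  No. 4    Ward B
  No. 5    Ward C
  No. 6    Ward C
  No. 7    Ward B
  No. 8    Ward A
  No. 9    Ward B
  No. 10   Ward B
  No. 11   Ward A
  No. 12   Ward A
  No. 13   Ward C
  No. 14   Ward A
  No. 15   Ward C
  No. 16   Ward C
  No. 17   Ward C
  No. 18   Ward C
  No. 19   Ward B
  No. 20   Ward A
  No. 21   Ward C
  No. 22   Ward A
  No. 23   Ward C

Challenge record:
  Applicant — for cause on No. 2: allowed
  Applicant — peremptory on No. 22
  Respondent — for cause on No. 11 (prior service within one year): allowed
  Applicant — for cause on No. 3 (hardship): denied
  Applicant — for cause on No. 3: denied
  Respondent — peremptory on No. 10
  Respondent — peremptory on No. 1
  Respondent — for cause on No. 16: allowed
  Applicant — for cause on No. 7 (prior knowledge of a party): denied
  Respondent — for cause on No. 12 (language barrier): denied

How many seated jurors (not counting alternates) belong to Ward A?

Removed: #1, #2, #10, #11, #16, #22.
Seated jurors 1–12: #3, #4, #5, #6, #7, #8, #9, #12, #13, #14, #15, #17 (alternates #18 not counted).
Of those, in Ward A: #8, #12, #14 → 3.

3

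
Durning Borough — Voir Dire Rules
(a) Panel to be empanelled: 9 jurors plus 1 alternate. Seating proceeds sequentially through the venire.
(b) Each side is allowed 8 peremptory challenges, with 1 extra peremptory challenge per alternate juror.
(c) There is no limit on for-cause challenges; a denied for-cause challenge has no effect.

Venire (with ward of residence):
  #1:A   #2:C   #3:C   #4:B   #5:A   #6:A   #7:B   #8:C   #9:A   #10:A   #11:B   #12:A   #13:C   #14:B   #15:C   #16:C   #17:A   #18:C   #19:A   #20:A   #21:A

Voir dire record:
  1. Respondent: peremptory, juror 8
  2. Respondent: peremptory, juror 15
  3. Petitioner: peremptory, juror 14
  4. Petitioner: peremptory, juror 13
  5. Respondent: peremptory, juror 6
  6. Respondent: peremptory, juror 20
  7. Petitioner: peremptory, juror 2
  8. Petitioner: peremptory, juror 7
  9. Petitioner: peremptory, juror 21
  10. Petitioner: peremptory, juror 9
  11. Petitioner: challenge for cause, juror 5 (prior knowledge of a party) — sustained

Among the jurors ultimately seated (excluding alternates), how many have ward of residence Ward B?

2

Removed: #2, #5, #6, #7, #8, #9, #13, #14, #15, #20, #21.
Seated jurors 1–9: #1, #3, #4, #10, #11, #12, #16, #17, #18 (alternates #19 not counted).
Of those, in Ward B: #4, #11 → 2.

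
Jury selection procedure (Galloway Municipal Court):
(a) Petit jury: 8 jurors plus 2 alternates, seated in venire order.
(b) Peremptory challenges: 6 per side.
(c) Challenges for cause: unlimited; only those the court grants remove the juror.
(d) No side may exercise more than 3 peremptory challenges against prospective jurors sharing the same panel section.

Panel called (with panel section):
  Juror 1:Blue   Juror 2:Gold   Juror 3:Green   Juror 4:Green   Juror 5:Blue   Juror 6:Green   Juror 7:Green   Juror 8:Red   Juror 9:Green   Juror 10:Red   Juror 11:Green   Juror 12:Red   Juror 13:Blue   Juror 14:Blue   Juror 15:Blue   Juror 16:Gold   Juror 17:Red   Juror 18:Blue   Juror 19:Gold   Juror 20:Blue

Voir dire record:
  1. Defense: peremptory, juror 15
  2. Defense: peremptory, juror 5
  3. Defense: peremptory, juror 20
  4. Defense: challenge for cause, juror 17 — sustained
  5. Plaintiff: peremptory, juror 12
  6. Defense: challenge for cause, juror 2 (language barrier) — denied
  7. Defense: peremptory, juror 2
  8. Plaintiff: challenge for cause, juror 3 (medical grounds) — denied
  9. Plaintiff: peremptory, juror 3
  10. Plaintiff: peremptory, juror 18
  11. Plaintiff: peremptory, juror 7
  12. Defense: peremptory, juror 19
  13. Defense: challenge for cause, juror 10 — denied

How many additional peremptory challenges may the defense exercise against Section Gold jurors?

Defense peremptories so far: #15, #5, #20, #2, #19 — 5 of 6 used, 1 left overall.
Against Section Gold: #2, #19 — 2 used; per-section cap 3 leaves 1.
Binding limit: min(1, 1) = 1.

1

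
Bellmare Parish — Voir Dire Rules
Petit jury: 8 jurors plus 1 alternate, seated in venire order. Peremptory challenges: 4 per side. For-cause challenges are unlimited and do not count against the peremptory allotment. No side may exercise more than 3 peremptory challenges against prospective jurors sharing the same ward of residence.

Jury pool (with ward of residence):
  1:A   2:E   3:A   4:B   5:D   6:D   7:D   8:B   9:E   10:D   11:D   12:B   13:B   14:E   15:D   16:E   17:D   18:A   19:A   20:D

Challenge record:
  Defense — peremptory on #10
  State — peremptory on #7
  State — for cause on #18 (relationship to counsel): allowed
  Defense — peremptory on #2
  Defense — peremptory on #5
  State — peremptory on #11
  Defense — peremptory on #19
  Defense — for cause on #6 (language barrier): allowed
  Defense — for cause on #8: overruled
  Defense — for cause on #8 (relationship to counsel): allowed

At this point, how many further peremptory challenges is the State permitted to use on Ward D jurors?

1

State peremptories so far: #7, #11 — 2 of 4 used, 2 left overall.
Against Ward D: #7, #11 — 2 used; per-ward cap 3 leaves 1.
Binding limit: min(2, 1) = 1.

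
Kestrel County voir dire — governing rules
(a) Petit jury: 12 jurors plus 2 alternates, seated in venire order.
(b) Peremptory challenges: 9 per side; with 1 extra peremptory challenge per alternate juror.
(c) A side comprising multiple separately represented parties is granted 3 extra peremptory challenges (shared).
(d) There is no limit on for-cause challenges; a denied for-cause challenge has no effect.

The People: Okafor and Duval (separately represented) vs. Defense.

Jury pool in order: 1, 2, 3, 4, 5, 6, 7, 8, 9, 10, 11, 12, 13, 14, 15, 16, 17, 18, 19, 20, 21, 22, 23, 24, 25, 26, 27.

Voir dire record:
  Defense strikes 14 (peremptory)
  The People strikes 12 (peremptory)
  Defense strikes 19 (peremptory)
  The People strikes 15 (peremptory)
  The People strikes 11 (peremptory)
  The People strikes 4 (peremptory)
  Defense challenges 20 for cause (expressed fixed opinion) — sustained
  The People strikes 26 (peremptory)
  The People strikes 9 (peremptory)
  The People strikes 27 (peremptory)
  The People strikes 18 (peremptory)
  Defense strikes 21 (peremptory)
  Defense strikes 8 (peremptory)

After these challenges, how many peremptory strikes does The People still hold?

6

The People allotment: 9 base + 1 × 2 alternates + 3 multi-party = 14.
The People peremptories used: #12, #15, #11, #4, #26, #9, #27, #18 — 8.
Remaining: 14 − 8 = 6.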